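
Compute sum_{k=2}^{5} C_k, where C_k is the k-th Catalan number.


C_2 through C_5: 2, 5, 14, 42
Sum = 2 + 5 + 14 + 42
= 63

63


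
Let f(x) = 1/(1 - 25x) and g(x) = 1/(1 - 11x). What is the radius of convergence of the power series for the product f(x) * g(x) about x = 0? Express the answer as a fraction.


The radius of 1/(1 - 25x) is 1/25 (nearest singularity at x = 1/25), and the radius of 1/(1 - 11x) is 1/11.
The product f(x)*g(x) = 1/((1 - 25x)(1 - 11x)) has singularities at both 1/25 and 1/11, so its radius of convergence is the distance to the nearest one:
min(1/25, 1/11) = 1/25.

1/25


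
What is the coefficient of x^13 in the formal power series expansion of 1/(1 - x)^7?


The expansion 1/(1 - x)^r = sum_{k>=0} C(k + r - 1, r - 1) x^k follows from the multiset / negative-binomial theorem (or from repeated differentiation of the geometric series).
For r = 7 and k = 13:
C(19, 6) = 121645100408832000 / (720 * 6227020800) = 27132.

27132


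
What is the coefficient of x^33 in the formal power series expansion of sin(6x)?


The Maclaurin series is sin(t) = sum_{k>=0} (-1)^k t^(2k+1) / (2k+1)!, so substituting t = 6x, only odd powers of x are nonzero, with coefficient of x^(2k+1) equal to (-1)^k 6^(2k+1) / (2k+1)!.
Write 33 = 2*16 + 1, giving the coefficient (-1)^16 * 6^33 / 33! = 47751966659678405306351616/8683317618811886495518194401280000000 = 1549681956/281797412198567890625.

1549681956/281797412198567890625


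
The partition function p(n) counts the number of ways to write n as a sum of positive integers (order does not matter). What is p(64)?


Using the generating function prod_{k>=1} 1/(1-x^k), we compute p(64).
By dynamic programming over parts 1 through 64:
p(64) = 1741630

1741630


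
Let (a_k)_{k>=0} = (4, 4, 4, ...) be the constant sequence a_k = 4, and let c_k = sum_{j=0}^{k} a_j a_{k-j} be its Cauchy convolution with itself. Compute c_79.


Since a_j = 4 for all j >= 0, the convolution sum becomes
c_k = sum_{j=0}^{k} 4 * 4 = 16 * (k + 1).
Equivalently, the generating function of (a_k) is 4/(1 - x) and its square is 16/(1 - x)^2 = sum_{k>=0} 16(k + 1) x^k.
For k = 79: 16 * 80 = 1280.

1280


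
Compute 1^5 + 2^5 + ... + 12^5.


This power sum has a closed form given by Faulhaber's formula
sum_{k=1}^{m} k^p = (1 / (p + 1)) * sum_{j=0}^{p} C(p + 1, j) B_j m^(p + 1 - j),
but for small m direct computation is fastest:
1 + 32 + 243 + 1024 + 3125 + 7776 + 16807 + 32768 + 59049 + 100000 + 161051 + 248832 = 630708.

630708


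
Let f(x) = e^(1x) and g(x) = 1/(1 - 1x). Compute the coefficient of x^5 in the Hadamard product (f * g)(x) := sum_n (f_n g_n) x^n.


Expanding: f_k = 1^k/k! (from e^(1x)) and g_k = 1^k (from 1/(1 - 1x)). So the Hadamard coefficient (f * g)_k = 1^k 1^k / k! = (1)^k / k!.
For k = 5: 1^5/5! = 1/120 = 1/120.

1/120


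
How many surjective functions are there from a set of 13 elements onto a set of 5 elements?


By inclusion-exclusion on which target elements are missed, the number of surjections from an n-set onto a k-set is
surj(n, k) = sum_{j=0}^{k} (-1)^j C(k, j) (k - j)^n.
Equivalently surj(n, k) = k! * S(n, k), where S(n, k) is the Stirling number of the second kind.
For n = 13, k = 5:
S(13, 5) = 7508501, so
surj = 5! * 7508501 = 120 * 7508501 = 901020120.

901020120


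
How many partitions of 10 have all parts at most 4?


Using the generating function (1-x)^(-1)(1-x^2)^(-1)...(1-x^4)^(-1),
the coefficient of x^10 counts these restricted partitions.
Result = 23

23


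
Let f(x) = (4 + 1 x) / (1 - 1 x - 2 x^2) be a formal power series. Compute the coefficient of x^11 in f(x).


Write f(x) = sum_{k>=0} a_k x^k. Multiplying both sides by 1 - 1 x - 2 x^2 gives
(1 - 1 x - 2 x^2) sum_{k>=0} a_k x^k = 4 + 1 x.
Matching coefficients:
 x^0: a_0 = 4
 x^1: a_1 - 1 a_0 = 1  =>  a_1 = 1*4 + 1 = 5
 x^k (k >= 2): a_k = 1 a_{k-1} + 2 a_{k-2}.
Iterating: a_2 = 13, a_3 = 23, a_4 = 49, a_5 = 95, a_6 = 193, a_7 = 383, a_8 = 769, a_9 = 1535, a_10 = 3073, a_11 = 6143.
So the coefficient of x^11 is 6143.

6143


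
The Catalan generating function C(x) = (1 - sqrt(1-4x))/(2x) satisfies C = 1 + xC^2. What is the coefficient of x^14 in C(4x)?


Substituting x -> 4x scales the n-th coefficient by 4^n, so [x^14] C(4x) = 4^14 * C_14.
C_14 = C(2*14, 14)/(15) = 40116600/15 = 2674440.
So 4^14 * 2674440 = 268435456 * 2674440 = 717914520944640.

717914520944640


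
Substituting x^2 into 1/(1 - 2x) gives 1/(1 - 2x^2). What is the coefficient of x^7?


Since 1/(1 - 2x^2) only has even powers of x,
the coefficient of x^7 (odd) is 0.

0


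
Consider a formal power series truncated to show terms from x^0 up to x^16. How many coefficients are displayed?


From x^0 to x^16 inclusive, the count is 16 - 0 + 1 = 17.

17


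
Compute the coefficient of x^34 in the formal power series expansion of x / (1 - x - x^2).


Let f(x) = sum_{k>=0} a_k x^k. Multiplying f(x) * (1 - x - x^2) = x and matching coefficients gives a_0 = 0, a_1 = 1, and a_k = a_{k-1} + a_{k-2} for k >= 2. These are the Fibonacci numbers F_k.
Iterating from F_0 = 0, F_1 = 1:
F_0=0, F_1=1, F_2=1, F_3=2, F_4=3, F_5=5, F_6=8, F_7=13, F_8=21, F_9=34, ...
F_34 = 5702887.

5702887


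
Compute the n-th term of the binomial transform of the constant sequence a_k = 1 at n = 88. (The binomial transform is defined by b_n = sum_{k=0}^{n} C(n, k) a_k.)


With a_k = 1 for all k, b_n = sum_{k=0}^{n} C(n, k) = 2^n by the binomial theorem.
For n = 88: 2^88 = 309485009821345068724781056.

309485009821345068724781056


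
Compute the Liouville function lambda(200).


The Liouville function is lambda(k) = (-1)^Omega(k), where Omega(k) counts the prime factors of k with multiplicity.
Factoring: 200 = 2 * 2 * 2 * 5 * 5, so Omega(200) = 5.
lambda(200) = (-1)^5 = -1.

-1


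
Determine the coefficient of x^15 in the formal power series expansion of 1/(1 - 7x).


The geometric series identity gives 1/(1 - c x) = sum_{k>=0} c^k x^k, so the coefficient of x^k is c^k.
Here c = 7 and k = 15.
Computing: 7^15 = 4747561509943

4747561509943


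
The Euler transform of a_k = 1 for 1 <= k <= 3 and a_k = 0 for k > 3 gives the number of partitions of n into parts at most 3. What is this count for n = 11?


Partitions of 11 into parts at most 3:
Using generating function (1-x)^(-1)(1-x^2)^(-1)(1-x^3)^(-1),
the coefficient of x^11 = 16

16


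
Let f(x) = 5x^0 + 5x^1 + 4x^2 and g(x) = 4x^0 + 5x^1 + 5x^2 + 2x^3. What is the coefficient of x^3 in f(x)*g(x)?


Cauchy product at x^3:
5*2 + 5*5 + 4*5
= 55

55


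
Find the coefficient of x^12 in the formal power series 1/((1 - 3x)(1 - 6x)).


By partial fractions or Cauchy convolution:
The coefficient equals sum_{k=0}^{12} 3^k * 6^(12-k).
= 4353033231

4353033231


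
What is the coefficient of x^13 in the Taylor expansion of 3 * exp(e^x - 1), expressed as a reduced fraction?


exp(e^x - 1) = sum_{k>=0} Bell_k x^k / k!, where Bell_k is the k-th Bell number.
So the coefficient of x^13 is 3 * Bell_13 / 13!.
Computing: Bell_13 = 27644437 and 13! = 6227020800, giving
3 * 27644437/6227020800 = 27644437/2075673600.

27644437/2075673600


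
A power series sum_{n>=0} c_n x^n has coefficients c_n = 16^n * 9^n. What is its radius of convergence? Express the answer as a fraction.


By the root test (Cauchy-Hadamard), the radius is R = 1 / limsup_n |c_n|^(1/n).
Here |c_n|^(1/n) = (16^n * 9^n)^(1/n) = 16 * 9 = 144 for all n.
So R = 1/144 = 1/144.

1/144


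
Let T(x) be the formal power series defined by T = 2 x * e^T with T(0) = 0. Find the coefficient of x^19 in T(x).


Apply the Lagrange inversion formula: if T = 2 x * phi(T) with phi(t) = e^t, then
[x^n] T = 2^n * (1/n) [t^(n-1)] phi(t)^n = 2^n * (1/n) [t^(n-1)] e^(n t) = 2^n * (1/n) * n^(n-1) / (n-1)! = 2^n * n^(n-1) / n!.
When c = 1 this is the Cayley count of rooted labeled trees on n vertices, divided by n!.
For n = 19: 2^19 * 19^18 / 19! = 524288 * 104127350297911241532841/121645100408832000 = 43843094862278417487512/97692469875.

43843094862278417487512/97692469875


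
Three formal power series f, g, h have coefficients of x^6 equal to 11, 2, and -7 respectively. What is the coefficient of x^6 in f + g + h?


Series addition is componentwise:
11 + 2 + -7
= 6

6


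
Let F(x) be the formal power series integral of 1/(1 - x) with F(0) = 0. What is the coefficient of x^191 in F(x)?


1/(1 - x) = sum_{k>=0} x^k. Integrating termwise and using F(0) = 0 gives
F(x) = sum_{k>=0} x^(k+1) / (k+1) = sum_{m>=1} x^m / m = -ln(1 - x).
So the coefficient of x^191 is 1/191 = 1/191.

1/191


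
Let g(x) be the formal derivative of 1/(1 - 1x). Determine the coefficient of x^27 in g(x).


Differentiate termwise: d/dx sum_{k>=0} 1^k x^k = sum_{k>=1} k 1^k x^(k-1) = sum_{j>=0} (j+1) 1^(j+1) x^j.
Equivalently, d/dx [1/(1 - 1x)] = 1/(1 - 1x)^2.
For j = 27: 28 * 1^28 = 28 * 1 = 28.

28


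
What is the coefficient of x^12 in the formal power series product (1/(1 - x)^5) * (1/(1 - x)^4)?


Combine the factors: (1/(1 - x)^5) * (1/(1 - x)^4) = 1/(1 - x)^9.
Then use 1/(1 - x)^r = sum_{k>=0} C(k + r - 1, r - 1) x^k with r = 9 and k = 12:
C(20, 8) = 125970.

125970


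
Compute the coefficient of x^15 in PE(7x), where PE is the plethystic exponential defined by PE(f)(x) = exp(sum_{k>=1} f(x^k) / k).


With f(x) = 7x, the exponent is sum_{k>=1} 7 x^k / k = 7 * (-ln(1 - x)). Exponentiating:
PE(7x) = exp(-7 ln(1 - x)) = 1/(1 - x)^7.
By the negative binomial expansion, [x^n] 1/(1 - x)^7 = C(n + 6, 6).
For n = 15: C(21, 6) = 54264.

54264


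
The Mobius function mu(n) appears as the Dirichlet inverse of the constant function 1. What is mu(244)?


244 has a squared prime factor, so mu(244) = 0.
Factorization reveals a repeated prime.

0


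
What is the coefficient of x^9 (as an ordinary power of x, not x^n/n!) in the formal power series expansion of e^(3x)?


The exponential series is e^y = sum_{k>=0} y^k / k!. Substituting y = 3x gives
e^(3x) = sum_{k>=0} 3^k x^k / k!.
So the coefficient of x^n is a^n/n! with a = 3, n = 9:
3^9 / 9! = 19683/362880 = 243/4480

243/4480


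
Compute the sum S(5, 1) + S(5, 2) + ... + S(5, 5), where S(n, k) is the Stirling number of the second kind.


By definition, S(n, k) counts partitions of an n-set into exactly k nonempty blocks.
Computing row n = 5 for k = 1..5:
S(5, k): 1, 15, 25, 10, 1
Sum = 52. (This equals Bell_5 since the sum runs over all k.)

52


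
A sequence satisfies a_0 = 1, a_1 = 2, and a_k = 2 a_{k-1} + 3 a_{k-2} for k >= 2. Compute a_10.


The characteristic equation is t^2 - 2 t - 3 = 0, with roots r_1 = 3 and r_2 = -1 (so c_1 = r_1 + r_2, c_2 = -r_1 r_2 as required).
One can use the closed form a_n = A r_1^n + B r_2^n, but direct iteration is more reliable:
a_0 = 1, a_1 = 2, a_2 = 7, a_3 = 20, a_4 = 61, a_5 = 182, a_6 = 547, a_7 = 1640, a_8 = 4921, a_9 = 14762, a_10 = 44287.
So a_10 = 44287.

44287


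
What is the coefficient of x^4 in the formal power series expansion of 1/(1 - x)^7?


The negative binomial / multiset identity is
1/(1 - x)^r = sum_{k>=0} C(k + r - 1, r - 1) x^k.
Here r = 7 and k = 4, so the coefficient is
C(4 + 6, 6) = C(10, 6)
= 210

210


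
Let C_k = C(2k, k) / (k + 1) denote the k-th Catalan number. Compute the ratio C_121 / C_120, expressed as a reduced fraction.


Using C_k = (2k)! / (k! (k+1)!), the ratio C_{k+1}/C_k simplifies to
C_{k+1}/C_k = [(2k+2)! / ((k+1)! (k+2)!)] * [k! (k+1)! / (2k)!]
 = (2k+2)(2k+1) / ((k+1)(k+2)) = 2(2k+1) / (k+2).
For k = 120: 2(2*120 + 1) / (120 + 2) = 482/122 = 241/61.

241/61


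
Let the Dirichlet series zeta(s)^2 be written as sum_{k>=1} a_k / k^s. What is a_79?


The Dirichlet convolution of the constant function 1 with itself gives (1 * 1)(k) = sum_{d | k} 1 = d(k), the number of positive divisors of k.
Since zeta(s) = sum_{k>=1} 1/k^s, we have zeta(s)^2 = sum_{k>=1} d(k)/k^s, so a_k = d(k).
For k = 79: the divisors are 1, 79.
Count = 2.

2


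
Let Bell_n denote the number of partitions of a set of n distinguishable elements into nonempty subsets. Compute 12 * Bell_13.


Bell_13 can be computed from the Bell triangle or from Dobinski's identity Bell_n = (1/e) * sum_{k>=0} k^n / k!.
Computing Bell_13 = 27644437.
Then 12 * 27644437 = 331733244.

331733244


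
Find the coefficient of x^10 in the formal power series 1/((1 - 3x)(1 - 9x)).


By partial fractions or Cauchy convolution:
The coefficient equals sum_{k=0}^{10} 3^k * 9^(10-k).
= 5230147077

5230147077


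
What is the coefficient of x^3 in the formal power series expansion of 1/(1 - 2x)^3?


The general identity 1/(1 - c x)^r = sum_{k>=0} c^k C(k + r - 1, r - 1) x^k follows by substituting y = c x into 1/(1 - y)^r = sum_{k>=0} C(k + r - 1, r - 1) y^k.
For c = 2, r = 3, k = 3:
2^3 * C(5, 2) = 8 * 10 = 80.

80


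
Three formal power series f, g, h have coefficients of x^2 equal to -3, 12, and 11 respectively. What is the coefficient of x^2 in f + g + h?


Series addition is componentwise:
-3 + 12 + 11
= 20

20


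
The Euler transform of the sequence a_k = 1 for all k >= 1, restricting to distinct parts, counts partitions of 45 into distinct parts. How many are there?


Partitions of 45 into distinct parts can be computed via generating function.
Product (1+x)(1+x^2)(1+x^3)...
The coefficient of x^45 = 2048

2048


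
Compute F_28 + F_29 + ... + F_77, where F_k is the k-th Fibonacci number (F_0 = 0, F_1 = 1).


Use the identity sum_{k=0}^{N} F_k = F_{N+2} - 1 (which follows from F_{k+2} - F_{k+1} = F_k). Then
sum_{k=28}^{77} F_k = (F_{79} - 1) - (F_{29} - 1) = F_{79} - F_{29}.
Computing: F_{79} = 14472334024676221, F_{29} = 514229, so
Sum = 14472334024676221 - 514229 = 14472334024161992.

14472334024161992


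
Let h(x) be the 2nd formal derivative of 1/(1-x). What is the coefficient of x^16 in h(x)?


Differentiating 2 times: d^2/dx^2 [1/(1-x)] = 2!/(1-x)^3.
The expansion 1/(1-x)^3 = sum_{k>=0} C(k+2, 2) x^k, so the coefficient of x^n in 2!/(1-x)^3 is 2! * C(n+2, 2).
For n = 16: 2 * C(18, 2) = 2 * 153 = 306

306


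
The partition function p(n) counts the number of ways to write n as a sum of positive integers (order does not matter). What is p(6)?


Using the generating function prod_{k>=1} 1/(1-x^k), we compute p(6).
By dynamic programming over parts 1 through 6:
p(6) = 11

11


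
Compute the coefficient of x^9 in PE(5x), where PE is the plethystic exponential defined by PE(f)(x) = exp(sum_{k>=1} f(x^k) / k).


With f(x) = 5x, the exponent is sum_{k>=1} 5 x^k / k = 5 * (-ln(1 - x)). Exponentiating:
PE(5x) = exp(-5 ln(1 - x)) = 1/(1 - x)^5.
By the negative binomial expansion, [x^n] 1/(1 - x)^5 = C(n + 4, 4).
For n = 9: C(13, 4) = 715.

715


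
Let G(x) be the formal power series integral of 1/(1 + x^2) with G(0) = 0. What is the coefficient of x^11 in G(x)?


1/(1 + x^2) = sum_{j>=0} (-1)^j x^(2j). Integrating termwise with G(0) = 0:
G(x) = sum_{j>=0} (-1)^j x^(2j+1) / (2j+1) = arctan(x).
Only odd powers are nonzero. For x^11 write 11 = 2*5 + 1, giving
(-1)^5 / 11 = -1/11 = -1/11.

-1/11


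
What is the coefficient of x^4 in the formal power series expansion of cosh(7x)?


The Maclaurin series is cosh(t) = sum_{m>=0} t^(2m) / (2m)!, so substituting t = 7x, only even powers of x are nonzero, with coefficient of x^(2m) equal to 7^(2m) / (2m)!.
For x^4 the coefficient is 7^4/4! = 2401/24 = 2401/24.

2401/24


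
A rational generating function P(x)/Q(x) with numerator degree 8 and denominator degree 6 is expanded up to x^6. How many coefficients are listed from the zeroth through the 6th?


Expanding up to x^6 gives the coefficients for x^0, x^1, ..., x^6.
That is 6 + 1 = 7 coefficients in total.

7


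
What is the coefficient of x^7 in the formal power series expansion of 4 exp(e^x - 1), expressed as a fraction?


exp(e^x - 1) is the exponential generating function for the Bell numbers Bell_k: exp(e^x - 1) = sum_{k>=0} Bell_k x^k / k!.
So the coefficient of x^7 in 4 exp(e^x - 1) is 4 Bell_7 / 7!.
Computing: Bell_7 = 877 and 7! = 5040, giving
4 * 877/5040 = 877/1260.

877/1260


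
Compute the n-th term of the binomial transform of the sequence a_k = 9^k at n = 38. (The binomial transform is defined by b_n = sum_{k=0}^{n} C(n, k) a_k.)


With a_k = 9^k, b_n = sum_{k=0}^{n} C(n, k) 9^k = (1 + 9)^n by the binomial theorem.
For n = 38: (1 + 9)^38 = 10^38 = 100000000000000000000000000000000000000.

100000000000000000000000000000000000000


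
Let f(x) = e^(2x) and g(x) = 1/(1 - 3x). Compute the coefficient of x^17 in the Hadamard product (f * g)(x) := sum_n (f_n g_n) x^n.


Expanding: f_k = 2^k/k! (from e^(2x)) and g_k = 3^k (from 1/(1 - 3x)). So the Hadamard coefficient (f * g)_k = 2^k 3^k / k! = (6)^k / k!.
For k = 17: 6^17/17! = 16926659444736/355687428096000 = 708588/14889875.

708588/14889875


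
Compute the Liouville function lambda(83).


The Liouville function is lambda(k) = (-1)^Omega(k), where Omega(k) counts the prime factors of k with multiplicity.
Factoring: 83 = 83, so Omega(83) = 1.
lambda(83) = (-1)^1 = -1.

-1


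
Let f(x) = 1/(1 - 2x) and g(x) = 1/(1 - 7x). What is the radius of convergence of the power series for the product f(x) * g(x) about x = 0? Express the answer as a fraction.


The radius of 1/(1 - 2x) is 1/2 (nearest singularity at x = 1/2), and the radius of 1/(1 - 7x) is 1/7.
The product f(x)*g(x) = 1/((1 - 2x)(1 - 7x)) has singularities at both 1/2 and 1/7, so its radius of convergence is the distance to the nearest one:
min(1/2, 1/7) = 1/7.

1/7


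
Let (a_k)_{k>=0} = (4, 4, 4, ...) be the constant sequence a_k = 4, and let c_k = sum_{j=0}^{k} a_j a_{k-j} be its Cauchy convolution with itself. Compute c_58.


Since a_j = 4 for all j >= 0, the convolution sum becomes
c_k = sum_{j=0}^{k} 4 * 4 = 16 * (k + 1).
Equivalently, the generating function of (a_k) is 4/(1 - x) and its square is 16/(1 - x)^2 = sum_{k>=0} 16(k + 1) x^k.
For k = 58: 16 * 59 = 944.

944


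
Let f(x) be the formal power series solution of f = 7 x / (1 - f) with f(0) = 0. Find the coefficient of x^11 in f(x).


Apply Lagrange inversion: f = 7 x * phi(f) with phi(t) = 1/(1 - t), so
[x^n] f = 7^n * (1/n) [t^(n-1)] phi(t)^n = 7^n * (1/n) [t^(n-1)] (1 - t)^(-n) = 7^n * (1/n) C(2n - 2, n - 1) = 7^n * C_{n-1}.
For n = 11: C_10 = C(20, 10) / 11 = 184756/11 = 16796.
With the 7^11 = 1977326743 factor, the coefficient is 1977326743 * 16796 = 33211179975428.

33211179975428


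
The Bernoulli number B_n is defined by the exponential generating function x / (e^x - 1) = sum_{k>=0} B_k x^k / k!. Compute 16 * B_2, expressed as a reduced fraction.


Bernoulli numbers can also be computed recursively via B_0 = 1 and sum_{j=0}^{m} C(m+1, j) B_j = 0 for m >= 1. Odd-index Bernoulli numbers vanish for k >= 3.
Computing B_2 = 1/6, so 16 * B_2 = 16 * 1/6 = 8/3.

8/3


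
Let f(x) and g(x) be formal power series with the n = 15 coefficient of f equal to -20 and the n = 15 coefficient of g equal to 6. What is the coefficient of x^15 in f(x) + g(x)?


Addition of formal power series is termwise.
The coefficient of x^15 in f + g = -20 + 6
= -14

-14


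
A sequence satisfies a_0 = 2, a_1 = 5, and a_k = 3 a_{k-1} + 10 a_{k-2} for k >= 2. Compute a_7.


The characteristic equation is t^2 - 3 t - 10 = 0, with roots r_1 = 5 and r_2 = -2 (so c_1 = r_1 + r_2, c_2 = -r_1 r_2 as required).
One can use the closed form a_n = A r_1^n + B r_2^n, but direct iteration is more reliable:
a_0 = 2, a_1 = 5, a_2 = 35, a_3 = 155, a_4 = 815, a_5 = 3995, a_6 = 20135, a_7 = 100355.
So a_7 = 100355.

100355


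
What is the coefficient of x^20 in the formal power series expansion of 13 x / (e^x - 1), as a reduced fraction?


The exponential generating function for Bernoulli numbers is
x / (e^x - 1) = sum_{k>=0} B_k x^k / k!.
So the coefficient of x^20 in 13 x / (e^x - 1) is 13 B_20 / 20!.
Computing: B_20 = -174611/330, 20! = 2432902008176640000, giving
13 * -174611/330 / 2432902008176640000 = -174611/61758281746022400000.

-174611/61758281746022400000


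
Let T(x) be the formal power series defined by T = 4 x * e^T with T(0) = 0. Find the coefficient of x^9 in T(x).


Apply the Lagrange inversion formula: if T = 4 x * phi(T) with phi(t) = e^t, then
[x^n] T = 4^n * (1/n) [t^(n-1)] phi(t)^n = 4^n * (1/n) [t^(n-1)] e^(n t) = 4^n * (1/n) * n^(n-1) / (n-1)! = 4^n * n^(n-1) / n!.
When c = 1 this is the Cayley count of rooted labeled trees on n vertices, divided by n!.
For n = 9: 4^9 * 9^8 / 9! = 262144 * 43046721/362880 = 1088391168/35.

1088391168/35


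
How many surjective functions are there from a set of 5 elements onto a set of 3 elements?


By inclusion-exclusion on which target elements are missed, the number of surjections from an n-set onto a k-set is
surj(n, k) = sum_{j=0}^{k} (-1)^j C(k, j) (k - j)^n.
Equivalently surj(n, k) = k! * S(n, k), where S(n, k) is the Stirling number of the second kind.
For n = 5, k = 3:
S(5, 3) = 25, so
surj = 3! * 25 = 6 * 25 = 150.

150


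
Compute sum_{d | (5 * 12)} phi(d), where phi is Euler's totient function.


First, 5 * 12 = 60. One classical identity is sum_{d | n} phi(d) = n (each k in [1, n] has a unique gcd with n, and among the k's with gcd(k, n) = n/d there are phi(d) of them). So the sum equals 60. We also verify directly:
Divisors of 60: 1, 2, 3, 4, 5, 6, 10, 12, 15, 20, 30, 60.
phi values: 1, 1, 2, 2, 4, 2, 4, 4, 8, 8, 8, 16.
Sum = 60.

60


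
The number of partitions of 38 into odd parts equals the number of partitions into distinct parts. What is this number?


Computing partitions of 38 into odd parts (1, 3, 5, ...):
Using the generating function prod_{k>=0} 1/(1-x^(2k+1)),
the count is 864

864


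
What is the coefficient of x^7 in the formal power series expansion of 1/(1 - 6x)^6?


The general identity 1/(1 - c x)^r = sum_{k>=0} c^k C(k + r - 1, r - 1) x^k follows by substituting y = c x into 1/(1 - y)^r = sum_{k>=0} C(k + r - 1, r - 1) y^k.
For c = 6, r = 6, k = 7:
6^7 * C(12, 5) = 279936 * 792 = 221709312.

221709312


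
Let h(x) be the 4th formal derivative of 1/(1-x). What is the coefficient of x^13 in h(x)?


Differentiating 4 times: d^4/dx^4 [1/(1-x)] = 4!/(1-x)^5.
The expansion 1/(1-x)^5 = sum_{k>=0} C(k+4, 4) x^k, so the coefficient of x^n in 4!/(1-x)^5 is 4! * C(n+4, 4).
For n = 13: 24 * C(17, 4) = 24 * 2380 = 57120

57120


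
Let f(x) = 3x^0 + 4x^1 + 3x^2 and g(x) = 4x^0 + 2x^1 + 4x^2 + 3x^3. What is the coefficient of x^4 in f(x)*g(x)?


Cauchy product at x^4:
4*3 + 3*4
= 24

24


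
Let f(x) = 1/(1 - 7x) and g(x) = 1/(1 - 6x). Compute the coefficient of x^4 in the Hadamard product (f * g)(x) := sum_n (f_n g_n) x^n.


f has coefficients f_k = 7^k and g has coefficients g_k = 6^k, so the Hadamard product has coefficient (f*g)_k = 7^k * 6^k = 42^k.
For k = 4: 42^4 = 3111696.

3111696


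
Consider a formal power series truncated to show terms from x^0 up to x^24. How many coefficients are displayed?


From x^0 to x^24 inclusive, the count is 24 - 0 + 1 = 25.

25


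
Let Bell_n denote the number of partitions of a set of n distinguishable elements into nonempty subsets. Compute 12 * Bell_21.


Bell_21 can be computed from the Bell triangle or from Dobinski's identity Bell_n = (1/e) * sum_{k>=0} k^n / k!.
Computing Bell_21 = 474869816156751.
Then 12 * 474869816156751 = 5698437793881012.

5698437793881012


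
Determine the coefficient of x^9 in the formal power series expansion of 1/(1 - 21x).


The geometric series identity gives 1/(1 - c x) = sum_{k>=0} c^k x^k, so the coefficient of x^k is c^k.
Here c = 21 and k = 9.
Computing: 21^9 = 794280046581

794280046581


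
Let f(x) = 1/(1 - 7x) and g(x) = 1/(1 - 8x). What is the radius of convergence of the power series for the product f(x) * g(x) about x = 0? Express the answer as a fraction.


The radius of 1/(1 - 7x) is 1/7 (nearest singularity at x = 1/7), and the radius of 1/(1 - 8x) is 1/8.
The product f(x)*g(x) = 1/((1 - 7x)(1 - 8x)) has singularities at both 1/7 and 1/8, so its radius of convergence is the distance to the nearest one:
min(1/7, 1/8) = 1/8.

1/8


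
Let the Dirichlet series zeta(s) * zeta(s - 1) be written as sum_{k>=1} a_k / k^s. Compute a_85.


Convolution gives a_k = sum_{d | k} d * 1 = sum_{d | k} d = sigma(k), the sum of positive divisors of k.
For k = 85, the divisors are 1, 5, 17, 85, so
sigma(85) = 1 + 5 + 17 + 85 = 108.

108


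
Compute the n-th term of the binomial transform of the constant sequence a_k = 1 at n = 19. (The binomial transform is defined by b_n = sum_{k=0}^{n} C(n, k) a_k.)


With a_k = 1 for all k, b_n = sum_{k=0}^{n} C(n, k) = 2^n by the binomial theorem.
For n = 19: 2^19 = 524288.

524288


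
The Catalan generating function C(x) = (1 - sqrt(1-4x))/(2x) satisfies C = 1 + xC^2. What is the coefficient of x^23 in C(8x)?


Substituting x -> 8x scales the n-th coefficient by 8^n, so [x^23] C(8x) = 8^23 * C_23.
C_23 = C(2*23, 23)/(24) = 8233430727600/24 = 343059613650.
So 8^23 * 343059613650 = 590295810358705651712 * 343059613650 = 202506652640871228790390181068800.

202506652640871228790390181068800


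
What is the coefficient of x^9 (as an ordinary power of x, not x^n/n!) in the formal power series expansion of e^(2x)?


The exponential series is e^y = sum_{k>=0} y^k / k!. Substituting y = 2x gives
e^(2x) = sum_{k>=0} 2^k x^k / k!.
So the coefficient of x^n is a^n/n! with a = 2, n = 9:
2^9 / 9! = 512/362880 = 4/2835

4/2835


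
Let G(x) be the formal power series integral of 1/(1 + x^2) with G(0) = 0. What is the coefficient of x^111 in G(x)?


1/(1 + x^2) = sum_{j>=0} (-1)^j x^(2j). Integrating termwise with G(0) = 0:
G(x) = sum_{j>=0} (-1)^j x^(2j+1) / (2j+1) = arctan(x).
Only odd powers are nonzero. For x^111 write 111 = 2*55 + 1, giving
(-1)^55 / 111 = -1/111 = -1/111.

-1/111


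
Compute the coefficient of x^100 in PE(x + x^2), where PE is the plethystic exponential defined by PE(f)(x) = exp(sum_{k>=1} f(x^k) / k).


With f(x) = x + x^2, the exponent is sum_{k>=1} (x^k + x^(2k)) / k = -ln(1 - x) - ln(1 - x^2). Exponentiating:
PE(x + x^2) = 1 / ((1 - x)(1 - x^2)).
This is the generating function for partitions of n into parts of size 1 or 2. The number of 2's can be any j in 0..50, and the rest are 1's, so
[x^100] = floor(100/2) + 1 = 51.

51


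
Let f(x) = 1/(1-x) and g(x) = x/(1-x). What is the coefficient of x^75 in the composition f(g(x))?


First simplify the composition: f(g(x)) = 1/(1 - x/(1-x)) = (1-x)/((1-x) - x) = (1-x)/(1-2x).
Now extract the coefficient. Write (1-x)/(1-2x) = 1/(1-2x) - x/(1-2x).
The coefficient of x^n in 1/(1-2x) is 2^n, and in x/(1-2x) is 2^(n-1) (for n >= 1).
So the coefficient of x^75 is 2^75 - 2^74 = 37778931862957161709568 - 18889465931478580854784 = 18889465931478580854784.

18889465931478580854784


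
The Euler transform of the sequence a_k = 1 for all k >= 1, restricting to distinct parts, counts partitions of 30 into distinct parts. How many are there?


Partitions of 30 into distinct parts can be computed via generating function.
Product (1+x)(1+x^2)(1+x^3)...
The coefficient of x^30 = 296

296


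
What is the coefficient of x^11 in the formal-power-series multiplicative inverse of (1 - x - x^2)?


Let the inverse be f(x) = sum_{k>=0} a_k x^k. From f(x) * (1 - x - x^2) = 1 and matching coefficients:
 x^0: a_0 = 1.
 x^1: a_1 - a_0 = 0, so a_1 = 1.
 x^k (k >= 2): a_k - a_{k-1} - a_{k-2} = 0, i.e. a_k = a_{k-1} + a_{k-2}.
This is the Fibonacci-type recurrence shifted so that a_0 = a_1 = 1.
Iterating: a_0=1, a_1=1, a_2=2, a_3=3, a_4=5, a_5=8, a_6=13, a_7=21, a_8=34, a_9=55, ...
a_11 = 144.

144


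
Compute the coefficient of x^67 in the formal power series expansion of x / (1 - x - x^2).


Let f(x) = sum_{k>=0} a_k x^k. Multiplying f(x) * (1 - x - x^2) = x and matching coefficients gives a_0 = 0, a_1 = 1, and a_k = a_{k-1} + a_{k-2} for k >= 2. These are the Fibonacci numbers F_k.
Iterating from F_0 = 0, F_1 = 1:
F_0=0, F_1=1, F_2=1, F_3=2, F_4=3, F_5=5, F_6=8, F_7=13, F_8=21, F_9=34, ...
F_67 = 44945570212853.

44945570212853


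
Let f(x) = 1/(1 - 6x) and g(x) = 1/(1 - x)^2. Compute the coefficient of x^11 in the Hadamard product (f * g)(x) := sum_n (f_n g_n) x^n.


f has coefficients f_k = 6^k. For g = 1/(1 - x)^2 the coefficient is g_k = C(k + 1, 1) = k + 1. The Hadamard coefficient is (f * g)_k = 6^k * (k + 1).
For k = 11: 6^11 * 12 = 362797056 * 12 = 4353564672.

4353564672


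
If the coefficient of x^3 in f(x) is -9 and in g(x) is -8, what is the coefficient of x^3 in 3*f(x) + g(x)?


Scalar multiplication scales coefficients: 3 * -9 = -27.
Then add the g coefficient: -27 + -8
= -35

-35


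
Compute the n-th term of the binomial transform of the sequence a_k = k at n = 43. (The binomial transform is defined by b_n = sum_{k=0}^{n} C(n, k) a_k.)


With a_k = k, b_n = sum_{k=0}^{n} C(n, k) k. Using k * C(n, k) = n * C(n-1, k-1) gives b_n = n * sum_{k>=1} C(n-1, k-1) = n * 2^(n-1).
For n = 43: 43 * 2^42 = 43 * 4398046511104 = 189115999977472.

189115999977472


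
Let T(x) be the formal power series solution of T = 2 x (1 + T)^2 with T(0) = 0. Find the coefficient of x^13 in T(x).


Apply the Lagrange inversion formula: if T = 2 x * phi(T) with phi(t) = (1 + t)^2, then [x^n] T = 2^n * (1/n) [t^(n-1)] phi(t)^n = 2^n * (1/n) [t^(n-1)] (1 + t)^(2n) = 2^n * (1/n) C(2n, n-1).
Using the identity C(2n, n-1) = C(2n, n) * n / (n+1), the unscaled factor equals C(2n, n) / (n+1) = C_n, the n-th Catalan number.
For n = 13: C_13 = C(26, 13) / 14 = 10400600/14 = 742900.
With the 2^13 = 8192 factor, the coefficient is 8192 * 742900 = 6085836800.

6085836800


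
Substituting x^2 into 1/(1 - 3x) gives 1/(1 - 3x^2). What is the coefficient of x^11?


Since 1/(1 - 3x^2) only has even powers of x,
the coefficient of x^11 (odd) is 0.

0


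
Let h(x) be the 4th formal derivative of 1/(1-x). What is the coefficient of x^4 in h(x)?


Differentiating 4 times: d^4/dx^4 [1/(1-x)] = 4!/(1-x)^5.
The expansion 1/(1-x)^5 = sum_{k>=0} C(k+4, 4) x^k, so the coefficient of x^n in 4!/(1-x)^5 is 4! * C(n+4, 4).
For n = 4: 24 * C(8, 4) = 24 * 70 = 1680

1680


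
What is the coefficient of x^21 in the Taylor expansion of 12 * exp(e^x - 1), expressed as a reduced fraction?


exp(e^x - 1) = sum_{k>=0} Bell_k x^k / k!, where Bell_k is the k-th Bell number.
So the coefficient of x^21 is 12 * Bell_21 / 21!.
Computing: Bell_21 = 474869816156751 and 21! = 51090942171709440000, giving
12 * 474869816156751/51090942171709440000 = 158289938718917/1419192838103040000.

158289938718917/1419192838103040000


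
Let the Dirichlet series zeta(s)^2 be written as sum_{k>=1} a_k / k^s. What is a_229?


The Dirichlet convolution of the constant function 1 with itself gives (1 * 1)(k) = sum_{d | k} 1 = d(k), the number of positive divisors of k.
Since zeta(s) = sum_{k>=1} 1/k^s, we have zeta(s)^2 = sum_{k>=1} d(k)/k^s, so a_k = d(k).
For k = 229: the divisors are 1, 229.
Count = 2.

2


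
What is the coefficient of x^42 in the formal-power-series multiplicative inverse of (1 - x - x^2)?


Let the inverse be f(x) = sum_{k>=0} a_k x^k. From f(x) * (1 - x - x^2) = 1 and matching coefficients:
 x^0: a_0 = 1.
 x^1: a_1 - a_0 = 0, so a_1 = 1.
 x^k (k >= 2): a_k - a_{k-1} - a_{k-2} = 0, i.e. a_k = a_{k-1} + a_{k-2}.
This is the Fibonacci-type recurrence shifted so that a_0 = a_1 = 1.
Iterating: a_0=1, a_1=1, a_2=2, a_3=3, a_4=5, a_5=8, a_6=13, a_7=21, a_8=34, a_9=55, ...
a_42 = 433494437.

433494437


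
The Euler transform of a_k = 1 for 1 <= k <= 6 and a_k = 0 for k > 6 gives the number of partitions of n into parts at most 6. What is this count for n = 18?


Partitions of 18 into parts at most 6:
Using generating function (1-x)^(-1)(1-x^2)^(-1)...(1-x^6)^(-1),
the coefficient of x^18 = 199

199


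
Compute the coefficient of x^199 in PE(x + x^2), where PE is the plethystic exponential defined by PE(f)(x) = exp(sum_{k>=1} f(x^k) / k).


With f(x) = x + x^2, the exponent is sum_{k>=1} (x^k + x^(2k)) / k = -ln(1 - x) - ln(1 - x^2). Exponentiating:
PE(x + x^2) = 1 / ((1 - x)(1 - x^2)).
This is the generating function for partitions of n into parts of size 1 or 2. The number of 2's can be any j in 0..99, and the rest are 1's, so
[x^199] = floor(199/2) + 1 = 100.

100


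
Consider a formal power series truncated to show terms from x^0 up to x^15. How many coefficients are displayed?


From x^0 to x^15 inclusive, the count is 15 - 0 + 1 = 16.

16


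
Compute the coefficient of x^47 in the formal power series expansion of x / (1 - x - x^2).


Let f(x) = sum_{k>=0} a_k x^k. Multiplying f(x) * (1 - x - x^2) = x and matching coefficients gives a_0 = 0, a_1 = 1, and a_k = a_{k-1} + a_{k-2} for k >= 2. These are the Fibonacci numbers F_k.
Iterating from F_0 = 0, F_1 = 1:
F_0=0, F_1=1, F_2=1, F_3=2, F_4=3, F_5=5, F_6=8, F_7=13, F_8=21, F_9=34, ...
F_47 = 2971215073.

2971215073


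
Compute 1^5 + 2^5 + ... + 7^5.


This power sum has a closed form given by Faulhaber's formula
sum_{k=1}^{m} k^p = (1 / (p + 1)) * sum_{j=0}^{p} C(p + 1, j) B_j m^(p + 1 - j),
but for small m direct computation is fastest:
1 + 32 + 243 + 1024 + 3125 + 7776 + 16807 = 29008.

29008


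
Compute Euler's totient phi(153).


phi(n) counts integers in [1, n] coprime to n. Using the multiplicative formula phi(n) = n * prod_{p | n} (1 - 1/p):
153 = 3^2 * 17, so
phi(153) = 153 * (1 - 1/3) * (1 - 1/17) = 96.

96


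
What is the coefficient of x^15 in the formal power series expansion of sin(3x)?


The Maclaurin series is sin(t) = sum_{k>=0} (-1)^k t^(2k+1) / (2k+1)!, so substituting t = 3x, only odd powers of x are nonzero, with coefficient of x^(2k+1) equal to (-1)^k 3^(2k+1) / (2k+1)!.
Write 15 = 2*7 + 1, giving the coefficient (-1)^7 * 3^15 / 15! = -14348907/1307674368000 = -19683/1793792000.

-19683/1793792000


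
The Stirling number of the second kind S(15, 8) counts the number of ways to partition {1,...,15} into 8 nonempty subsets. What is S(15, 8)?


Using the explicit formula S(n,k) = (1/k!) sum_{j=0}^{k} (-1)^(k-j) C(k,j) j^n:
S(15, 8) = 216627840
Equivalently, S(n,k) is n! times the coefficient of x^n in the EGF (e^x - 1)^k / k!.

216627840


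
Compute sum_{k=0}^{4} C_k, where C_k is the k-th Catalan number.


C_0 through C_4: 1, 1, 2, 5, 14
Sum = 1 + 1 + 2 + 5 + 14
= 23

23


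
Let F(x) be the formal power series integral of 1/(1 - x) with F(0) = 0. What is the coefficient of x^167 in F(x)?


1/(1 - x) = sum_{k>=0} x^k. Integrating termwise and using F(0) = 0 gives
F(x) = sum_{k>=0} x^(k+1) / (k+1) = sum_{m>=1} x^m / m = -ln(1 - x).
So the coefficient of x^167 is 1/167 = 1/167.

1/167


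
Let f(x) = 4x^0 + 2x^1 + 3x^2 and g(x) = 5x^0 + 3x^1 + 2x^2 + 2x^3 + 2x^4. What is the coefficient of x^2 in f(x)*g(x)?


Cauchy product at x^2:
4*2 + 2*3 + 3*5
= 29

29


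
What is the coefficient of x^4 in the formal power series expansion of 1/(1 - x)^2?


The expansion 1/(1 - x)^r = sum_{k>=0} C(k + r - 1, r - 1) x^k follows from the multiset / negative-binomial theorem (or from repeated differentiation of the geometric series).
For r = 2 and k = 4:
C(5, 1) = 120 / (1 * 24) = 5.

5


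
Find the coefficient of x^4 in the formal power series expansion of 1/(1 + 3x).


Write 1/(1 + c x) = 1/(1 - (-c) x) and apply the geometric-series identity
1/(1 - y) = sum_{k>=0} y^k to get 1/(1 + c x) = sum_{k>=0} (-c)^k x^k.
So the coefficient of x^k is (-c)^k = (-1)^k * c^k.
Here c = 3 and k = 4:
(-3)^4 = 1 * 81 = 81

81


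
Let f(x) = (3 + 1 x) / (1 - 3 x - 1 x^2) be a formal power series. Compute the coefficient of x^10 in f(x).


Write f(x) = sum_{k>=0} a_k x^k. Multiplying both sides by 1 - 3 x - 1 x^2 gives
(1 - 3 x - 1 x^2) sum_{k>=0} a_k x^k = 3 + 1 x.
Matching coefficients:
 x^0: a_0 = 3
 x^1: a_1 - 3 a_0 = 1  =>  a_1 = 3*3 + 1 = 10
 x^k (k >= 2): a_k = 3 a_{k-1} + 1 a_{k-2}.
Iterating: a_2 = 33, a_3 = 109, a_4 = 360, a_5 = 1189, a_6 = 3927, a_7 = 12970, a_8 = 42837, a_9 = 141481, a_10 = 467280.
So the coefficient of x^10 is 467280.

467280


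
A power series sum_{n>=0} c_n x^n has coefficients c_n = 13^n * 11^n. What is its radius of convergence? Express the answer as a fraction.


By the root test (Cauchy-Hadamard), the radius is R = 1 / limsup_n |c_n|^(1/n).
Here |c_n|^(1/n) = (13^n * 11^n)^(1/n) = 13 * 11 = 143 for all n.
So R = 1/143 = 1/143.

1/143


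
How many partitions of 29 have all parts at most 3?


Using the generating function (1-x)^(-1)(1-x^2)^(-1)(1-x^3)^(-1),
the coefficient of x^29 counts these restricted partitions.
Result = 85

85


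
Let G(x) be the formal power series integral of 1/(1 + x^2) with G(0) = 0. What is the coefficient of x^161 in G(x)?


1/(1 + x^2) = sum_{j>=0} (-1)^j x^(2j). Integrating termwise with G(0) = 0:
G(x) = sum_{j>=0} (-1)^j x^(2j+1) / (2j+1) = arctan(x).
Only odd powers are nonzero. For x^161 write 161 = 2*80 + 1, giving
(-1)^80 / 161 = 1/161 = 1/161.

1/161


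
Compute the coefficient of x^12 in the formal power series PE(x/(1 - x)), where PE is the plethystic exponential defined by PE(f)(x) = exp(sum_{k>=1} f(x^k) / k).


For f(x) = x/(1 - x) we have
sum_{k>=1} f(x^k) / k = sum_{k>=1} (1/k) * x^k / (1 - x^k) = sum_{k, m >= 1} x^(k m) / k,
which after exponentiating simplifies to
PE(x/(1 - x)) = prod_{k>=1} 1 / (1 - x^k).
This is the generating function for the partition function p(n), so the coefficient of x^12 is p(12).
Computing p(12) by dynamic programming over parts 1, 2, ..., 12: p(12) = 77.

77


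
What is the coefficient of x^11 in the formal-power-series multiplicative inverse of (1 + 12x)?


The inverse is 1/(1 + 12x). Apply the geometric identity 1/(1 - y) = sum_{k>=0} y^k with y = -12x:
1/(1 + 12x) = sum_{k>=0} (-12)^k x^k.
So the coefficient of x^11 is (-12)^11 = -743008370688.

-743008370688


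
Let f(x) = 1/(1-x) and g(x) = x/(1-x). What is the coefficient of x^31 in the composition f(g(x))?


First simplify the composition: f(g(x)) = 1/(1 - x/(1-x)) = (1-x)/((1-x) - x) = (1-x)/(1-2x).
Now extract the coefficient. Write (1-x)/(1-2x) = 1/(1-2x) - x/(1-2x).
The coefficient of x^n in 1/(1-2x) is 2^n, and in x/(1-2x) is 2^(n-1) (for n >= 1).
So the coefficient of x^31 is 2^31 - 2^30 = 2147483648 - 1073741824 = 1073741824.

1073741824


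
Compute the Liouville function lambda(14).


The Liouville function is lambda(k) = (-1)^Omega(k), where Omega(k) counts the prime factors of k with multiplicity.
Factoring: 14 = 2 * 7, so Omega(14) = 2.
lambda(14) = (-1)^2 = 1.

1


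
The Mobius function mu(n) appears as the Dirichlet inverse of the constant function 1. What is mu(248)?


248 has a squared prime factor, so mu(248) = 0.
Factorization reveals a repeated prime.

0


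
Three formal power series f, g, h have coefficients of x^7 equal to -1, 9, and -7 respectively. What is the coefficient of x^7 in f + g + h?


Series addition is componentwise:
-1 + 9 + -7
= 1

1


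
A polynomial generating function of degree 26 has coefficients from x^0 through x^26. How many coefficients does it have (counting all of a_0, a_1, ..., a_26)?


A polynomial of degree 26 takes the form a_0 + a_1 x + ... + a_26 x^26.
The number of coefficients is 26 + 1 = 27.

27


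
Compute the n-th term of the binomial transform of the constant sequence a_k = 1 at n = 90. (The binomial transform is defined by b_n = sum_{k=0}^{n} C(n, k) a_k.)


With a_k = 1 for all k, b_n = sum_{k=0}^{n} C(n, k) = 2^n by the binomial theorem.
For n = 90: 2^90 = 1237940039285380274899124224.

1237940039285380274899124224


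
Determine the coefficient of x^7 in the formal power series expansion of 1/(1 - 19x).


The geometric series identity gives 1/(1 - c x) = sum_{k>=0} c^k x^k, so the coefficient of x^k is c^k.
Here c = 19 and k = 7.
Computing: 19^7 = 893871739

893871739


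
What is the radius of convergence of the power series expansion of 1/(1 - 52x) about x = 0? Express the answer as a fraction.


Expanding 1/(1 - 52x) = sum_{k>=0} 52^k x^k, the series converges when |52x| < 1, i.e., |x| < 1/52.
So the radius of convergence is 1/52 = 1/52.

1/52
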